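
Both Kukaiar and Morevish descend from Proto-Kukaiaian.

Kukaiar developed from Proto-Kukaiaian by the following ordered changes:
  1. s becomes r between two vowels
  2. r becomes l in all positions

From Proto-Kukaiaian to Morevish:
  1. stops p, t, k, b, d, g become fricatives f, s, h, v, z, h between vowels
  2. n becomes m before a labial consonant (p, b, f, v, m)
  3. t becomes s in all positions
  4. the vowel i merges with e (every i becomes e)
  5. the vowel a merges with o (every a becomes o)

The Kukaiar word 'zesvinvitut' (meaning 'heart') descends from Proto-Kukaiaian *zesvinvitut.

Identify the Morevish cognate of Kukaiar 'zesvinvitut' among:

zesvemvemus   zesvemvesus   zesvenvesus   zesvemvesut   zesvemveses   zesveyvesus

zesvemvesus

Morevish: *zesvinvitut
  zesvinvitut → zesvinvisut   [intervocalic lenition]
  zesvinvisut → zesvimvisut   [nasal place assimilation]
  zesvimvisut → zesvimvisus   [unconditioned shift]
  zesvimvisus → zesvemvesus   [vowel merger]
  zesvemvesus (rule 5 does not apply)
  giving Morevish zesvemvesus.
Among the options, 'zesvemvesus' alone shows every Morevish change applied in order.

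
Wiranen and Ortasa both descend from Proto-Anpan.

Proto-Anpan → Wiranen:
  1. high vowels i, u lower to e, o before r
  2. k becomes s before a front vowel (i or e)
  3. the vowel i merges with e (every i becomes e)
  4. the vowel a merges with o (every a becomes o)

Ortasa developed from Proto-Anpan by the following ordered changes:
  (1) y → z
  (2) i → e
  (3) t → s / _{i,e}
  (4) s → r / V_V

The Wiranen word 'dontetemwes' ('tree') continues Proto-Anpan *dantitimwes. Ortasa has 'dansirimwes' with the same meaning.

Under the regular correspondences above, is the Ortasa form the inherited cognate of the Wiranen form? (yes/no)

Derive the expected Ortasa reflex of *dantitimwes:
Ortasa: *dantitimwes > dantetemwes > dansesemwes > danseremwes  (by vowel merger, palatalisation, rhotacism)
The regular Ortasa reflex would be 'danseremwes', but the attested form is 'dansirimwes'. The correspondence is irregular, so they are not cognates (the Ortasa form has a different source).

no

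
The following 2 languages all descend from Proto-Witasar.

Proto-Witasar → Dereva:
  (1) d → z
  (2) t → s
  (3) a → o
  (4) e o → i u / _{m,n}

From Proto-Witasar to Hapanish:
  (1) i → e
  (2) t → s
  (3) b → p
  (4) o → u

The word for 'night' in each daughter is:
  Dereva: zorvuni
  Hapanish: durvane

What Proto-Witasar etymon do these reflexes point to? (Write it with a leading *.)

Position 5: Dereva has u, Hapanish has a. Hapanish preserves a here (none of its changes turn any other segment into a), so the proto-segment is *a.
Position 2: Dereva has o, Hapanish has u. Taking the neighbouring segments as reconstructed: Dereva o could go back to *a or *o; Hapanish u could go back to *o or *u — the one source consistent with every daughter is *o.
Position 1: Dereva has z, Hapanish has d. Hapanish preserves d here (none of its changes turn any other segment into d), so the proto-segment is *d.
Verify the candidate proto-form against each daughter:
Dereva: *dorvani
  dorvani → zorvani   [unconditioned shift]
  zorvani (rule 2 does not apply)
  zorvani → zorvoni   [vowel merger]
  zorvoni → zorvuni   [pre-nasal raising]
  giving Dereva zorvuni.
Hapanish: *dorvani > dorvane > durvane  (by vowel merger, vowel merger)
*dorvani is the unique common source.

*dorvani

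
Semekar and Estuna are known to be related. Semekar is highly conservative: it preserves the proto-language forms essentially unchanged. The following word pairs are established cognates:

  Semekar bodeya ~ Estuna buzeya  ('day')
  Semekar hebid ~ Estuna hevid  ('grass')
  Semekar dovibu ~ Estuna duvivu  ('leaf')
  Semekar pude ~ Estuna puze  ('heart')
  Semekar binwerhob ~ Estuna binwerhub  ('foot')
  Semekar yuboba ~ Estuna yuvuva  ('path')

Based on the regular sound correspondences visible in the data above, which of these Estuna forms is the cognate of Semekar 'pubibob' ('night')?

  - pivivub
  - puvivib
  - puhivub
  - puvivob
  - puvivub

puvivub

hebid ~ hevid — Semekar b corresponds to Estuna v between vowels (before a front vowel).
yuboba ~ yuvuva — Semekar b corresponds to Estuna v between vowels (before a back vowel).
binwerhob ~ binwerhub, yuboba ~ yuvuva — Semekar o corresponds to Estuna u after a consonant, before a labial obstruent.
Applying these to Semekar 'pubibob':
  pubibob → puvibob   (b→v between vowels (before a front vowel))
  puvibob → puvivob   (b→v between vowels (before a back vowel))
  puvivob → puvivub   (o→u after a consonant, before a labial obstruent)
So the Estuna cognate is 'puvivub'.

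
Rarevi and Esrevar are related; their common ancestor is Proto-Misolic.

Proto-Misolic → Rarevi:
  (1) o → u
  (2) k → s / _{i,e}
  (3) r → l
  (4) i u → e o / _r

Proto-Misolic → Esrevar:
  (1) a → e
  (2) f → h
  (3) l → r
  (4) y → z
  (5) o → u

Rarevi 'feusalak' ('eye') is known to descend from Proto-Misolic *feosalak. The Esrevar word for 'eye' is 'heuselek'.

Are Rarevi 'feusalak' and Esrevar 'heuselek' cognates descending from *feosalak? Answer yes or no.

Derive the expected Esrevar reflex of *feosalak:
Esrevar: *feosalak > feoselek > heoselek > heoserek > heuserek  (by vowel merger, unconditioned shift, unconditioned shift, vowel merger)
The regular Esrevar reflex would be 'heuserek', but the attested form is 'heuselek'. The correspondence is irregular, so they are not cognates (the Esrevar form has a different source).

no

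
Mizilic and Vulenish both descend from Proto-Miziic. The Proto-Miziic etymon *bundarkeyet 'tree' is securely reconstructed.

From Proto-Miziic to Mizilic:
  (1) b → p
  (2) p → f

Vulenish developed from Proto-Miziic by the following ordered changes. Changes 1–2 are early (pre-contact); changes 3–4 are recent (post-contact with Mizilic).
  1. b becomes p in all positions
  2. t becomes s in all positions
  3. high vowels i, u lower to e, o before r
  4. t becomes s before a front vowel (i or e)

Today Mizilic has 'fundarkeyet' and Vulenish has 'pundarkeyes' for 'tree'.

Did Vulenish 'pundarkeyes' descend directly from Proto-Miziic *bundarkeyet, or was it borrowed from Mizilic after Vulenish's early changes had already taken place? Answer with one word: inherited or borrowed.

If inherited, *bundarkeyet would pass through all of Vulenish's changes:
Vulenish: *bundarkeyet > pundarkeyet > pundarkeyes  (by unconditioned shift, unconditioned shift)
If borrowed from Mizilic 'fundarkeyet' after the early changes, it would undergo only the recent ones:
  rule 3 (pre-rhotic lowering): no change (fundarkeyet)
  rule 4 (palatalisation): no change (fundarkeyet)
  ⇒ as a loan: fundarkeyet
Vulenish 'pundarkeyes' matches the inherited outcome exactly, so it is an inherited cognate, not a loan.

inherited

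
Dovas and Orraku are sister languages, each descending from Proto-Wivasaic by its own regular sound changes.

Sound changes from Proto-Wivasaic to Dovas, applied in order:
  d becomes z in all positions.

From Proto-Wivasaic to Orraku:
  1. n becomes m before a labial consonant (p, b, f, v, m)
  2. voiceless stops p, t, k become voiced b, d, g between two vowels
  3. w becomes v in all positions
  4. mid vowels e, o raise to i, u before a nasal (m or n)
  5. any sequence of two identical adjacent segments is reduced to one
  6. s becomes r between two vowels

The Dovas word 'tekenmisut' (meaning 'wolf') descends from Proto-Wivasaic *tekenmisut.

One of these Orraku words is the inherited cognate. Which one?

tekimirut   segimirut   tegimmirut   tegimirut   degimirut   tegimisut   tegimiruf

Orraku: start from *tekenmisut.
  rule 1 (nasal place assimilation): tekenmisut → tekemmisut
  rule 2 (intervocalic voicing): tekemmisut → tegemmisut
  rule 3: no change — tegemmisut
  rule 4 (pre-nasal raising): tegemmisut → tegimmisut
  rule 5 (degemination): tegimmisut → tegimisut
  rule 6 (rhotacism): tegimisut → tegimirut
  ⇒ Orraku tegimirut

tegimirut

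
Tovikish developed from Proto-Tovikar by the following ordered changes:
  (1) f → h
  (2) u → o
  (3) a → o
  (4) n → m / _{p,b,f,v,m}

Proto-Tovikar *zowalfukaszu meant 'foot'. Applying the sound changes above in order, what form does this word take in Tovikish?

zowolhokoszo

Tovikish: *zowalfukaszu
  zowalfukaszu → zowalhukaszu   [unconditioned shift]
  zowalhukaszu → zowalhokaszo   [vowel merger]
  zowalhokaszo → zowolhokoszo   [vowel merger]
  zowolhokoszo (rule 4 does not apply)
  giving Tovikish zowolhokoszo.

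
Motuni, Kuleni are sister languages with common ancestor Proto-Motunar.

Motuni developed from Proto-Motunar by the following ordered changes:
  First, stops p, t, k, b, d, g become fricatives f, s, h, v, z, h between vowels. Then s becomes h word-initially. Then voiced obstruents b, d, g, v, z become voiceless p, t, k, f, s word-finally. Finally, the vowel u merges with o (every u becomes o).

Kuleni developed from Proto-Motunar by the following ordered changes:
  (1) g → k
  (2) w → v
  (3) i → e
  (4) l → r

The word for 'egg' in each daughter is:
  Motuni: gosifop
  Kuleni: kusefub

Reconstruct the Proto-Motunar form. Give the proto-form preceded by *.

*gusifub

Position 4: Motuni has i, Kuleni has e. Motuni preserves i here (none of its changes turn any other segment into i), so the proto-segment is *i.
Position 2: Motuni has o, Kuleni has u. Kuleni preserves u here (none of its changes turn any other segment into u), so the proto-segment is *u.
This points to *gusifub. Verify forward in each daughter:
Motuni: *gusifub > gusifup > gosifop  (by final devoicing, vowel merger)
Kuleni: *gusifub > kusifub > kusefub  (by unconditioned shift, vowel merger)
Only *gusifub yields all of Motuni gosifop, Kuleni kusefub.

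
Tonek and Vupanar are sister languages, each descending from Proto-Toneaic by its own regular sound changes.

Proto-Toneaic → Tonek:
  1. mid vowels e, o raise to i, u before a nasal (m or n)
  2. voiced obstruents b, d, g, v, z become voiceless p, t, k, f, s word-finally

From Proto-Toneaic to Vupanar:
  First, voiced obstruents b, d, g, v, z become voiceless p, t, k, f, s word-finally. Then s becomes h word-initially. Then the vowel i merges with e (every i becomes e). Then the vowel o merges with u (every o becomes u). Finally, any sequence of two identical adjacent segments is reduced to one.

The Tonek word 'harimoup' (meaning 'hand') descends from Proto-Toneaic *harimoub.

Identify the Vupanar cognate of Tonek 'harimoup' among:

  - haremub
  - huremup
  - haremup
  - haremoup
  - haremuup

haremup

Vupanar: start from *harimoub.
  rule 1 (final devoicing): harimoub → harimoup
  rule 2: no change — harimoup
  rule 3 (vowel merger): harimoup → haremoup
  rule 4 (vowel merger): haremoup → haremuup
  rule 5 (degemination): haremuup → haremup
  ⇒ Vupanar haremup
Among the options, 'haremup' alone shows every Vupanar change applied in order.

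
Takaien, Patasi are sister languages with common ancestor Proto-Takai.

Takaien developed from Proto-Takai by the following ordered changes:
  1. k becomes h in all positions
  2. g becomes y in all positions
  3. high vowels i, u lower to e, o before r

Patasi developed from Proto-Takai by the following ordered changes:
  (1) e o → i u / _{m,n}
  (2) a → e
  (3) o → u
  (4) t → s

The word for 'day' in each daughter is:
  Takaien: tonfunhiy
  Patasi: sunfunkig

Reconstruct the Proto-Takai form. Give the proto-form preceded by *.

Position 1: Takaien has t, Patasi has s. Takaien preserves t here (none of its changes turn any other segment into t), so the proto-segment is *t.
Position 9: Takaien has y, Patasi has g. Patasi preserves g here (none of its changes turn any other segment into g), so the proto-segment is *g.
Position 7: Takaien has h, Patasi has k. Patasi preserves k here (none of its changes turn any other segment into k), so the proto-segment is *k.
This points to *tonfunkig. Verify forward in each daughter:
Takaien: start from *tonfunkig.
  rule 1 (unconditioned shift): tonfunkig → tonfunhig
  rule 2 (unconditioned shift): tonfunhig → tonfunhiy
  rule 3: no change — tonfunhiy
  ⇒ Takaien tonfunhiy
Patasi: *tonfunkig
  tonfunkig → tunfunkig   [pre-nasal raising]
  tunfunkig (rule 2 does not apply)
  tunfunkig (rule 3 does not apply)
  tunfunkig → sunfunkig   [unconditioned shift]
  giving Patasi sunfunkig.
*tonfunkig is the unique common source.

*tonfunkig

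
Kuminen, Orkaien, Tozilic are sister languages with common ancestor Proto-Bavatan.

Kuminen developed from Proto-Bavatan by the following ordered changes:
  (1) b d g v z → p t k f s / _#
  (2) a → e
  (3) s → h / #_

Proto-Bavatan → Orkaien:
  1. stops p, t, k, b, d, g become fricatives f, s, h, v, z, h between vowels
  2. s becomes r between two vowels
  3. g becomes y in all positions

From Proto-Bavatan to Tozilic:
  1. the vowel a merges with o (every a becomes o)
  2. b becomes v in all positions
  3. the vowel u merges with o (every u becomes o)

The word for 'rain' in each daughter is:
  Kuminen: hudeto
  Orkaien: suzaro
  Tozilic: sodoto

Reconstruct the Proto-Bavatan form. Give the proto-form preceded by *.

*sudato

Position 3: Kuminen has d, Orkaien has z, Tozilic has d. Kuminen preserves d here (none of its changes turn any other segment into d), so the proto-segment is *d.
Position 5: Kuminen has t, Orkaien has r, Tozilic has t. Tozilic preserves t here (none of its changes turn any other segment into t), so the proto-segment is *t.
Continuing position by position gives *sudato; check it forward:
Kuminen: start from *sudato.
  rule 1: no change — sudato
  rule 2 (vowel merger): sudato → sudeto
  rule 3 (debuccalisation): sudeto → hudeto
  ⇒ Kuminen hudeto
Orkaien: start from *sudato.
  rule 1 (intervocalic lenition): sudato → suzaso
  rule 2 (rhotacism): suzaso → suzaro
  rule 3: no change — suzaro
  ⇒ Orkaien suzaro
Tozilic: start from *sudato.
  rule 1 (vowel merger): sudato → sudoto
  rule 2: no change — sudoto
  rule 3 (vowel merger): sudoto → sodoto
  ⇒ Tozilic sodoto
*sudato is the unique common source.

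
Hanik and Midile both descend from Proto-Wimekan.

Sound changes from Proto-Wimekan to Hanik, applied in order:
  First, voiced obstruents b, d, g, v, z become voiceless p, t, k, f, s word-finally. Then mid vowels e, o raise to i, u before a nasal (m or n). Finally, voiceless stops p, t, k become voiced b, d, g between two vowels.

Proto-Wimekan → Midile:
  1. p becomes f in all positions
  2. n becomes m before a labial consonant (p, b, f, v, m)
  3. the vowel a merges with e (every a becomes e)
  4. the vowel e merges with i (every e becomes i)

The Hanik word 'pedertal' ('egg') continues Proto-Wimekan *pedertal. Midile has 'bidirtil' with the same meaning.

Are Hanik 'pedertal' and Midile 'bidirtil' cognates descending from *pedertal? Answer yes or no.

Derive the expected Midile reflex of *pedertal:
Midile: *pedertal > federtal > federtel > fidirtil  (by unconditioned shift, vowel merger, vowel merger)
The regular Midile reflex would be 'fidirtil', but the attested form is 'bidirtil'. The correspondence is irregular, so they are not cognates (the Midile form has a different source).

no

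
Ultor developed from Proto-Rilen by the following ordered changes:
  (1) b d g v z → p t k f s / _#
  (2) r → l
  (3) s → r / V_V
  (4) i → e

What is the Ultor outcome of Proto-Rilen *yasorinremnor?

Ultor: *yasorinremnor > yasolinlemnol > yarolinlemnol > yarolenlemnol  (by unconditioned shift, rhotacism, vowel merger)

yarolenlemnol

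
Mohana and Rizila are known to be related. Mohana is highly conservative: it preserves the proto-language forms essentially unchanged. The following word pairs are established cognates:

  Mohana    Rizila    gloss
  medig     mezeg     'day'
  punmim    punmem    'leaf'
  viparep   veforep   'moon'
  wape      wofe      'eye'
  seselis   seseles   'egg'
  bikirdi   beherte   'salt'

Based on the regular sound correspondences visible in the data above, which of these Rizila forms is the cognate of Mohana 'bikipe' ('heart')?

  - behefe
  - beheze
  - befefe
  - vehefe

behefe

medig ~ mezeg, seselis ~ seseles — Mohana i corresponds to Rizila e after a consonant, before a consonant other than r, m, n, p, b, f, v.
bikirdi ~ beherte — Mohana k corresponds to Rizila h between vowels (before a front vowel).
viparep ~ veforep — Mohana i corresponds to Rizila e after a consonant, before a labial obstruent.
wape ~ wofe — Mohana p corresponds to Rizila f between vowels (before a front vowel).
Applying these to Mohana 'bikipe':
  bikipe → bekipe   (i→e after a consonant, before a consonant other than r, m, n, p, b, f, v)
  bekipe → behipe   (k→h between vowels (before a front vowel))
  behipe → behepe   (i→e after a consonant, before a labial obstruent)
  behepe → behefe   (p→f between vowels (before a front vowel))
So the Rizila cognate is 'behefe'.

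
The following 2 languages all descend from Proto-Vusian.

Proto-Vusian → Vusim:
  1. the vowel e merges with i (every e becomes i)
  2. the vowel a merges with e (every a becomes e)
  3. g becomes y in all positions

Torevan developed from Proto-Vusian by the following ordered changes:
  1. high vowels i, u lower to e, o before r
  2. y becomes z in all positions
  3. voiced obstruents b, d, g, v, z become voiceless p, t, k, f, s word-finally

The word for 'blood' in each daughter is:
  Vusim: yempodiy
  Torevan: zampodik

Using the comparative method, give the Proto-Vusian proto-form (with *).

Position 1: Vusim has y, Torevan has z. Taking the neighbouring segments as reconstructed: Vusim y could go back to *g or *y; Torevan z could go back to *z or *y — the one source consistent with every daughter is *y.
Position 2: Vusim has e, Torevan has a. Torevan preserves a here (none of its changes turn any other segment into a), so the proto-segment is *a.
Position 8: Vusim has y, Torevan has k. Taking the neighbouring segments as reconstructed: Vusim y could go back to *g or *y; Torevan k could go back to *k or *g — the one source consistent with every daughter is *g.
Continuing position by position gives *yampodig; check it forward:
Vusim: *yampodig
  yampodig (rule 1 does not apply)
  yampodig → yempodig   [vowel merger]
  yempodig → yempodiy   [unconditioned shift]
  giving Vusim yempodiy.
Torevan: *yampodig > zampodig > zampodik  (by unconditioned shift, final devoicing)
No other proto-form is consistent with every reflex, so the reconstruction is *yampodig.

*yampodig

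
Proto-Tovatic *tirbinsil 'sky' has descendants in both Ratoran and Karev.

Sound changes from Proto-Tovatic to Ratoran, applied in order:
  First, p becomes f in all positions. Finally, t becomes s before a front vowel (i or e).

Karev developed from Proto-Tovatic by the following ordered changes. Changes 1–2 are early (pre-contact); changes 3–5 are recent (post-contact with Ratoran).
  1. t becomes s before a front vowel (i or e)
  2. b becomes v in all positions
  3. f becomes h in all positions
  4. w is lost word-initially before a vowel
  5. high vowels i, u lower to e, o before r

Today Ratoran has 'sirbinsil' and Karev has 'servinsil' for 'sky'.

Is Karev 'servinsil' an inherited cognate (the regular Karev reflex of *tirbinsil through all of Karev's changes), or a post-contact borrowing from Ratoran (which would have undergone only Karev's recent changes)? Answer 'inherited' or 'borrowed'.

If inherited, *tirbinsil would pass through all of Karev's changes:
Karev: start from *tirbinsil.
  rule 1 (palatalisation): tirbinsil → sirbinsil
  rule 2 (unconditioned shift): sirbinsil → sirvinsil
  rule 3: no change — sirvinsil
  rule 4: no change — sirvinsil
  rule 5 (pre-rhotic lowering): sirvinsil → servinsil
  ⇒ Karev servinsil
If borrowed from Ratoran 'sirbinsil' after the early changes, it would undergo only the recent ones:
  rule 3 (unconditioned shift): no change (sirbinsil)
  rule 4 (glide loss): no change (sirbinsil)
  rule 5 (pre-rhotic lowering): sirbinsil → serbinsil
  ⇒ as a loan: serbinsil
Karev 'servinsil' matches the inherited outcome exactly, so it is an inherited cognate, not a loan.

inherited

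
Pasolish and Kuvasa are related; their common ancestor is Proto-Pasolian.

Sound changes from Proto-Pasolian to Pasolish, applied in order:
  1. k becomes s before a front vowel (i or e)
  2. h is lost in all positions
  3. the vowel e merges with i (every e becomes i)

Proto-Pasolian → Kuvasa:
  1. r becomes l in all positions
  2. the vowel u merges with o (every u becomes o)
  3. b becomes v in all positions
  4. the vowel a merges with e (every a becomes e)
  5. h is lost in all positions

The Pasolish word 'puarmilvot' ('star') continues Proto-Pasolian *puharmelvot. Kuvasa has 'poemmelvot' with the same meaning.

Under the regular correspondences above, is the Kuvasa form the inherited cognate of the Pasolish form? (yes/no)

Derive the expected Kuvasa reflex of *puharmelvot:
Kuvasa: start from *puharmelvot.
  rule 1 (unconditioned shift): puharmelvot → puhalmelvot
  rule 2 (vowel merger): puhalmelvot → pohalmelvot
  rule 3: no change — pohalmelvot
  rule 4 (vowel merger): pohalmelvot → pohelmelvot
  rule 5 (h-loss): pohelmelvot → poelmelvot
  ⇒ Kuvasa poelmelvot
The regular Kuvasa reflex would be 'poelmelvot', but the attested form is 'poemmelvot'. The correspondence is irregular, so they are not cognates (the Kuvasa form has a different source).

no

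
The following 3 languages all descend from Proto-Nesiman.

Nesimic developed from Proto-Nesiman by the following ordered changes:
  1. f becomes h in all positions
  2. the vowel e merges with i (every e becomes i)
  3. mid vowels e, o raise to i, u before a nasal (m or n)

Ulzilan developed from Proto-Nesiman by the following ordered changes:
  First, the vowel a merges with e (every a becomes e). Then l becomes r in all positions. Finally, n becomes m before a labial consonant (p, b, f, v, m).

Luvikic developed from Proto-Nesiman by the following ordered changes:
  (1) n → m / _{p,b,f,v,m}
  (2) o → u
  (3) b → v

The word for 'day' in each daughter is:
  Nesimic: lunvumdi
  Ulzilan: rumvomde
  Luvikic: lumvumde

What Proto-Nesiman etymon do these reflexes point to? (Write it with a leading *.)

Position 3: Nesimic has n, Ulzilan has m, Luvikic has m. Nesimic preserves n here (none of its changes turn any other segment into n), so the proto-segment is *n.
Position 8: Nesimic has i, Ulzilan has e, Luvikic has e. Luvikic preserves e here (none of its changes turn any other segment into e), so the proto-segment is *e.
Continuing position by position gives *lunvomde; check it forward:
Nesimic: start from *lunvomde.
  rule 1: no change — lunvomde
  rule 2 (vowel merger): lunvomde → lunvomdi
  rule 3 (pre-nasal raising): lunvomdi → lunvumdi
  ⇒ Nesimic lunvumdi
Ulzilan: start from *lunvomde.
  rule 1: no change — lunvomde
  rule 2 (unconditioned shift): lunvomde → runvomde
  rule 3 (nasal place assimilation): runvomde → rumvomde
  ⇒ Ulzilan rumvomde
Luvikic: *lunvomde
  lunvomde → lumvomde   [nasal place assimilation]
  lumvomde → lumvumde   [vowel merger]
  lumvumde (rule 3 does not apply)
  giving Luvikic lumvumde.
Only *lunvomde yields all of Nesimic lunvumdi, Ulzilan rumvomde, Luvikic lumvumde.

*lunvomde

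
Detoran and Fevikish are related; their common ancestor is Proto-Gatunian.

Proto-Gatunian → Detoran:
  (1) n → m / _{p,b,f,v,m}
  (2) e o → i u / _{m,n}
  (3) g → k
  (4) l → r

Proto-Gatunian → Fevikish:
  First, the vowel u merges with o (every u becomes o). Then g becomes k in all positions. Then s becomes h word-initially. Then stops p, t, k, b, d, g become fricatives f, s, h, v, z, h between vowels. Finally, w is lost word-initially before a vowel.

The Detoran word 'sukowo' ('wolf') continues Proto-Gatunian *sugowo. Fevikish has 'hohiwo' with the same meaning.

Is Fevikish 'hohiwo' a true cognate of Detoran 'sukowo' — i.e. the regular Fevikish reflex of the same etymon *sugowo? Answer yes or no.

Derive the expected Fevikish reflex of *sugowo:
Fevikish: *sugowo > sogowo > sokowo > hokowo > hohowo  (by vowel merger, unconditioned shift, debuccalisation, intervocalic lenition)
The regular Fevikish reflex would be 'hohowo', but the attested form is 'hohiwo'. The correspondence is irregular, so they are not cognates (the Fevikish form has a different source).

no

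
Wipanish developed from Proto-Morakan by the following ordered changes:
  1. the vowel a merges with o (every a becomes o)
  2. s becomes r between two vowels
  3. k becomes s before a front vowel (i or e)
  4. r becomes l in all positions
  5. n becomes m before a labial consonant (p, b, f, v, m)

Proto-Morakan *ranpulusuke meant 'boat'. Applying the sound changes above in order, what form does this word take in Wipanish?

Wipanish: *ranpulusuke
  ranpulusuke → ronpulusuke   [vowel merger]
  ronpulusuke → ronpuluruke   [rhotacism]
  ronpuluruke → ronpuluruse   [palatalisation]
  ronpuluruse → lonpululuse   [unconditioned shift]
  lonpululuse → lompululuse   [nasal place assimilation]
  giving Wipanish lompululuse.

lompululuse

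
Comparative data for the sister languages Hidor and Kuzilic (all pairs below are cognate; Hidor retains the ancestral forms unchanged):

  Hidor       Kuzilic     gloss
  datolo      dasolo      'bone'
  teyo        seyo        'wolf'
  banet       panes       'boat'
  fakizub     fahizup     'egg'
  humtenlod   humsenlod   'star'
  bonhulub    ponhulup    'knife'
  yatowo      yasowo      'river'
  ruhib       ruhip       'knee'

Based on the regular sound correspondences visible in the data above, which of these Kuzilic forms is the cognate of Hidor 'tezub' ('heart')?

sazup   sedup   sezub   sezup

teyo ~ seyo — Hidor t corresponds to Kuzilic s word-initially before a front vowel.
fakizub ~ fahizup, bonhulub ~ ponhulup — Hidor b corresponds to Kuzilic p word-finally.
Applying these to Hidor 'tezub':
  tezub → sezub   (t→s word-initially before a front vowel)
  sezub → sezup   (b→p word-finally)
So the Kuzilic cognate is 'sezup'.

sezup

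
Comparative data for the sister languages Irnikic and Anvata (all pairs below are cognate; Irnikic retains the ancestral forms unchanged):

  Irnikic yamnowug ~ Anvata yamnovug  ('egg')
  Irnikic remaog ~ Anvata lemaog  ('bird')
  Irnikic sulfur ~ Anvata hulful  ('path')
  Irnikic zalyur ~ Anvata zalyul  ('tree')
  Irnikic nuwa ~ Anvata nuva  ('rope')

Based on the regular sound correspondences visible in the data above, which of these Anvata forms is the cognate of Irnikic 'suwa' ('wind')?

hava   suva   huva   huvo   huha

huva

sulfur ~ hulful — Irnikic s corresponds to Anvata h word-initially before a back vowel.
nuwa ~ nuva — Irnikic w corresponds to Anvata v between vowels (before a back vowel).
Applying these to Irnikic 'suwa':
  suwa → huwa   (s→h word-initially before a back vowel)
  huwa → huva   (w→v between vowels (before a back vowel))
So the Anvata cognate is 'huva'.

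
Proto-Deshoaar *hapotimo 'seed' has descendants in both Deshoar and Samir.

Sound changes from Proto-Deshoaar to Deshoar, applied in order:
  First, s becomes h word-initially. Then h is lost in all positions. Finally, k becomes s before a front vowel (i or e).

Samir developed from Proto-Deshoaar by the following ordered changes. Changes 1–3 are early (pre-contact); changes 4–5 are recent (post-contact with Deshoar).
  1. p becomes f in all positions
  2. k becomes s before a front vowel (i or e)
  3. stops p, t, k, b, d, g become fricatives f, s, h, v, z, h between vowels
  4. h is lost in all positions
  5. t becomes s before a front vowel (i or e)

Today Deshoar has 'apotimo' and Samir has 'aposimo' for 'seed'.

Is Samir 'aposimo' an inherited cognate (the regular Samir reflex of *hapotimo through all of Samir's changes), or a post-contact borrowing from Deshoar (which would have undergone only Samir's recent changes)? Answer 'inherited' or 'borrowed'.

If inherited, *hapotimo would pass through all of Samir's changes:
Samir: start from *hapotimo.
  rule 1 (unconditioned shift): hapotimo → hafotimo
  rule 2: no change — hafotimo
  rule 3 (intervocalic lenition): hafotimo → hafosimo
  rule 4 (h-loss): hafosimo → afosimo
  rule 5: no change — afosimo
  ⇒ Samir afosimo
If borrowed from Deshoar 'apotimo' after the early changes, it would undergo only the recent ones:
  rule 4 (h-loss): no change (apotimo)
  rule 5 (palatalisation): apotimo → aposimo
  ⇒ as a loan: aposimo
Samir 'aposimo' matches the loan outcome 'aposimo', not the inherited 'afosimo' — it skipped the early Samir changes, so it was borrowed from Deshoar.

borrowed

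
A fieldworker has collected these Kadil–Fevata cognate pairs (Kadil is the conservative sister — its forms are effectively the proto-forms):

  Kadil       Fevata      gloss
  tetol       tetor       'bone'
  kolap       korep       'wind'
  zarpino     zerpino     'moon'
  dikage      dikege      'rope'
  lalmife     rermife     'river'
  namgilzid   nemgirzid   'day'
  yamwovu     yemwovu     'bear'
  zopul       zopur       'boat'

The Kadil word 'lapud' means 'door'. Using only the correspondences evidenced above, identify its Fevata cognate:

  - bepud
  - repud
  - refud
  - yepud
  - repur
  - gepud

lalmife ~ rermife — Kadil l corresponds to Fevata r word-initially before a back vowel.
kolap ~ korep — Kadil a corresponds to Fevata e after a consonant, before a labial obstruent.
Applying these to Kadil 'lapud':
  lapud → rapud   (l→r word-initially before a back vowel)
  rapud → repud   (a→e after a consonant, before a labial obstruent)
So the Fevata cognate is 'repud'.

repud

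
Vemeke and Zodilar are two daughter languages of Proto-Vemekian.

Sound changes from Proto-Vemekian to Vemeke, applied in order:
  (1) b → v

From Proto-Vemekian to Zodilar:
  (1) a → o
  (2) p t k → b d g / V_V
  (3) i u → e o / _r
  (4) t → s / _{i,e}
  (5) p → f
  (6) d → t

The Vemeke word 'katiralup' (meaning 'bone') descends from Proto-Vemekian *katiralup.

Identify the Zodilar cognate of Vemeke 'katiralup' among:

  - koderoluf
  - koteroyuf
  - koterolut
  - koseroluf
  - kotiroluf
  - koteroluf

koteroluf

Zodilar: *katiralup
  katiralup → kotirolup   [vowel merger]
  kotirolup → kodirolup   [intervocalic voicing]
  kodirolup → koderolup   [pre-rhotic lowering]
  koderolup (rule 4 does not apply)
  koderolup → koderoluf   [unconditioned shift]
  koderoluf → koteroluf   [unconditioned shift]
  giving Zodilar koteroluf.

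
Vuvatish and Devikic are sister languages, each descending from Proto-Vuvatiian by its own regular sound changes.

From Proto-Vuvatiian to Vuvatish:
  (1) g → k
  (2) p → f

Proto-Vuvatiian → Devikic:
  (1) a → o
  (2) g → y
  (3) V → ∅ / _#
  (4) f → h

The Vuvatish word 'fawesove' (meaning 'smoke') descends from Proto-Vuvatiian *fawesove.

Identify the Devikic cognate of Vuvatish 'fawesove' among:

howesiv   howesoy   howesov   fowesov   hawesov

Devikic: *fawesove > fowesove > fowesov > howesov  (by vowel merger, apocope, unconditioned shift)
The other candidates each miss or misapply at least one Devikic change.

howesov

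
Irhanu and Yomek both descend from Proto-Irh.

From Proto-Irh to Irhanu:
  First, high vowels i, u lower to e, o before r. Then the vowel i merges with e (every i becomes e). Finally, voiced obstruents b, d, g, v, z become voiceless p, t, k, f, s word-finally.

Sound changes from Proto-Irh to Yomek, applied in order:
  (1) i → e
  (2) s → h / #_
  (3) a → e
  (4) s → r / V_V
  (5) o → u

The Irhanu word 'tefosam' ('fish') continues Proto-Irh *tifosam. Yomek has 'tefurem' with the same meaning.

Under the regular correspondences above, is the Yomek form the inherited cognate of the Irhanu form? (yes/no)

Derive the expected Yomek reflex of *tifosam:
Yomek: *tifosam
  tifosam → tefosam   [vowel merger]
  tefosam (rule 2 does not apply)
  tefosam → tefosem   [vowel merger]
  tefosem → teforem   [rhotacism]
  teforem → tefurem   [vowel merger]
  giving Yomek tefurem.
Yomek 'tefurem' matches the regular reflex exactly, so the pair is cognate.

yes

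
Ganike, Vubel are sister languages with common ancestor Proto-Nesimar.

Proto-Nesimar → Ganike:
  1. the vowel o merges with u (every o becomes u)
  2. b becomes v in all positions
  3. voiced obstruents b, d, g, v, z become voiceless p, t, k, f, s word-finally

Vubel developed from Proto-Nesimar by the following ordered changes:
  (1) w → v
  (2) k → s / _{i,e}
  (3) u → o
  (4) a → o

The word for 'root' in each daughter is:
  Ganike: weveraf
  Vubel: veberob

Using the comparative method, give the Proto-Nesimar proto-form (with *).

Position 3: Ganike has v, Vubel has b. Vubel preserves b here (none of its changes turn any other segment into b), so the proto-segment is *b.
Position 1: Ganike has w, Vubel has v. Ganike preserves w here (none of its changes turn any other segment into w), so the proto-segment is *w.
Continuing position by position gives *weberab; check it forward:
Ganike: *weberab
  weberab (rule 1 does not apply)
  weberab → weverav   [unconditioned shift]
  weverav → weveraf   [final devoicing]
  giving Ganike weveraf.
Vubel: start from *weberab.
  rule 1 (unconditioned shift): weberab → veberab
  rule 2: no change — veberab
  rule 3: no change — veberab
  rule 4 (vowel merger): veberab → veberob
  ⇒ Vubel veberob
Only *weberab yields all of Ganike weveraf, Vubel veberob.

*weberab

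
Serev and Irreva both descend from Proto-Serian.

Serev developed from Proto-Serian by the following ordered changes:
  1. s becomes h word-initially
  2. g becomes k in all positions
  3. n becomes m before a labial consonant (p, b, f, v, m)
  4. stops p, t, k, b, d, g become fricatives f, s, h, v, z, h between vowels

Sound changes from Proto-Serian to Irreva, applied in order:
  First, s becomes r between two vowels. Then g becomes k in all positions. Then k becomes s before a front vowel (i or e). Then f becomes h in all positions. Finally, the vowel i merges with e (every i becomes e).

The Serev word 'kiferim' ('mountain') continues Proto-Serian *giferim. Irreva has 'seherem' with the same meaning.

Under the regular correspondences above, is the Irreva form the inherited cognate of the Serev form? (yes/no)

Derive the expected Irreva reflex of *giferim:
Irreva: start from *giferim.
  rule 1: no change — giferim
  rule 2 (unconditioned shift): giferim → kiferim
  rule 3 (palatalisation): kiferim → siferim
  rule 4 (unconditioned shift): siferim → siherim
  rule 5 (vowel merger): siherim → seherem
  ⇒ Irreva seherem
Irreva 'seherem' matches the regular reflex exactly, so the pair is cognate.

yes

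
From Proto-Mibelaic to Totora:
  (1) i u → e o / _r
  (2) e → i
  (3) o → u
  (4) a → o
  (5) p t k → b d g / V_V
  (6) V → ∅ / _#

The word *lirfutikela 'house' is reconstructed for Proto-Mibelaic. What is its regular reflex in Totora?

Totora: *lirfutikela > lerfutikela > lirfutikila > lirfutikilo > lirfudigilo > lirfudigil  (by pre-rhotic lowering, vowel merger, vowel merger, intervocalic voicing, apocope)

lirfudigil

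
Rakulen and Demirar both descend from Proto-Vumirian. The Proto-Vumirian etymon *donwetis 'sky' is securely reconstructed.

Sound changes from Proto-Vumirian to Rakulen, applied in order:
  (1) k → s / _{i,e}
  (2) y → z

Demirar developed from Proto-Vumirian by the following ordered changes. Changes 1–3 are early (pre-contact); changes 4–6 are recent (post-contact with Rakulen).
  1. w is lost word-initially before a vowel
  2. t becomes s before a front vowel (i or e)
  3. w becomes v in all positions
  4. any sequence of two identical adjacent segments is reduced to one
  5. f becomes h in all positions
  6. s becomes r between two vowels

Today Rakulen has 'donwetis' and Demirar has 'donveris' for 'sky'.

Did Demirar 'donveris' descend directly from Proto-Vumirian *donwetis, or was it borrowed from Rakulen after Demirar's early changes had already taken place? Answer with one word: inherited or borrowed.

inherited

If inherited, *donwetis would pass through all of Demirar's changes:
Demirar: *donwetis
  donwetis (rule 1 does not apply)
  donwetis → donwesis   [palatalisation]
  donwesis → donvesis   [unconditioned shift]
  donvesis (rule 4 does not apply)
  donvesis (rule 5 does not apply)
  donvesis → donveris   [rhotacism]
  giving Demirar donveris.
If borrowed from Rakulen 'donwetis' after the early changes, it would undergo only the recent ones:
  rule 4 (degemination): no change (donwetis)
  rule 5 (unconditioned shift): no change (donwetis)
  rule 6 (rhotacism): no change (donwetis)
  ⇒ as a loan: donwetis
Demirar 'donveris' matches the inherited outcome exactly, so it is an inherited cognate, not a loan.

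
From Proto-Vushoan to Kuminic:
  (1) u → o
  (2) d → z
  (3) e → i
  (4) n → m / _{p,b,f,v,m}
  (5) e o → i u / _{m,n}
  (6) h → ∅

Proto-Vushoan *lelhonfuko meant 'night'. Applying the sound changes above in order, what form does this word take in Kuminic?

Kuminic: *lelhonfuko > lelhonfoko > lilhonfoko > lilhomfoko > lilhumfoko > lilumfoko  (by vowel merger, vowel merger, nasal place assimilation, pre-nasal raising, h-loss)

lilumfoko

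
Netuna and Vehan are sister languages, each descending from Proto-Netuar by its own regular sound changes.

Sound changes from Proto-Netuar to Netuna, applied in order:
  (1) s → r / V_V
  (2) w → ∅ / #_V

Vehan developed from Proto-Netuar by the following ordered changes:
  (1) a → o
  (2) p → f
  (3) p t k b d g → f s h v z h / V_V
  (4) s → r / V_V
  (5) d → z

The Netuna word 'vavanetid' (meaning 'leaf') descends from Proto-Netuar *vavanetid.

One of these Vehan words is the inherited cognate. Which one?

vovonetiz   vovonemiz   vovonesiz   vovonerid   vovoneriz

Vehan: *vavanetid
  vavanetid → vovonetid   [vowel merger]
  vovonetid (rule 2 does not apply)
  vovonetid → vovonesid   [intervocalic lenition]
  vovonesid → vovonerid   [rhotacism]
  vovonerid → vovoneriz   [unconditioned shift]
  giving Vehan vovoneriz.
Among the options, 'vovoneriz' alone shows every Vehan change applied in order.

vovoneriz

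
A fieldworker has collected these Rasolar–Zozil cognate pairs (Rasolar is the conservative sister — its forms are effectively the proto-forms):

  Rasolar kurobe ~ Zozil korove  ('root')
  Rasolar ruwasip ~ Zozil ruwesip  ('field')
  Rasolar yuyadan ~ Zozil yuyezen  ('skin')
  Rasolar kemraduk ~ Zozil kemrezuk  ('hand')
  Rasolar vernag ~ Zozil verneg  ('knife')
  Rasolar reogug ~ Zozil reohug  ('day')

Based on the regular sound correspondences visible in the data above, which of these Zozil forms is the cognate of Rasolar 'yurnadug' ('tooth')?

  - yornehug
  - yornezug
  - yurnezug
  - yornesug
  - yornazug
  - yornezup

yornezug

kurobe ~ korove — Rasolar u corresponds to Zozil o after a consonant, before r.
ruwasip ~ ruwesip, yuyadan ~ yuyezen — Rasolar a corresponds to Zozil e after a consonant, before a consonant other than r, m, n, p, b, f, v.
kemraduk ~ kemrezuk — Rasolar d corresponds to Zozil z between vowels (before a back vowel).
Applying these to Rasolar 'yurnadug':
  yurnadug → yornadug   (u→o after a consonant, before r)
  yornadug → yornedug   (a→e after a consonant, before a consonant other than r, m, n, p, b, f, v)
  yornedug → yornezug   (d→z between vowels (before a back vowel))
So the Zozil cognate is 'yornezug'.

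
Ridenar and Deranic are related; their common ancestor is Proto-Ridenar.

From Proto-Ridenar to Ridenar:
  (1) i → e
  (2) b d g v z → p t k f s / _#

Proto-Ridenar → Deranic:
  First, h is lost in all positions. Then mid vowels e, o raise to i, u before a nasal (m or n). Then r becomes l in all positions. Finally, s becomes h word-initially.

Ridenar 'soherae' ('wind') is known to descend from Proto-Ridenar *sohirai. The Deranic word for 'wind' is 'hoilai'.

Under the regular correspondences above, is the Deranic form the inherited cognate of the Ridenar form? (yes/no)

yes

Derive the expected Deranic reflex of *sohirai:
Deranic: *sohirai > soirai > soilai > hoilai  (by h-loss, unconditioned shift, debuccalisation)
Deranic 'hoilai' matches the regular reflex exactly, so the pair is cognate.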